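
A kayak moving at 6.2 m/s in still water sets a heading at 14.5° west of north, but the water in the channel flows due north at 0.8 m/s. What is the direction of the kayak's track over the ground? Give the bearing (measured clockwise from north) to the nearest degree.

347°

Taking east as x and north as y: velocity relative to the water = (-1.552, 6.003) m/s; the water relative to ground = (0.000, 0.800) m/s.
Velocity relative to ground = (-1.552, 6.003) + (0.000, 0.800) = (-1.552, 6.803) m/s.
Bearing = atan2(-1.55, 6.80) = 347.15° clockwise from north.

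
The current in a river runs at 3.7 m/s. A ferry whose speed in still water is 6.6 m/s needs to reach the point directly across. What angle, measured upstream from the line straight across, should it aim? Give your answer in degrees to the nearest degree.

To cancel the current, the upstream component of the ferry's velocity must equal the flow: 6.6 sin θ = 3.7.
sin θ = 3.7 / 6.6 = 0.5606.
θ = arcsin(0.5606) = 34.098°.

34°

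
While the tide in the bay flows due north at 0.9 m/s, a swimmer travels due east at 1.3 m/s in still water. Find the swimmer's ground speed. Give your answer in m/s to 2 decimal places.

1.58 m/s

Taking east as x and north as y: velocity relative to the water = (1.300, 0.000) m/s; the water relative to ground = (0.000, 0.900) m/s.
Velocity relative to ground = (1.300, 0.000) + (0.000, 0.900) = (1.300, 0.900) m/s.
Speed = |(1.300, 0.900)| = 1.581 m/s.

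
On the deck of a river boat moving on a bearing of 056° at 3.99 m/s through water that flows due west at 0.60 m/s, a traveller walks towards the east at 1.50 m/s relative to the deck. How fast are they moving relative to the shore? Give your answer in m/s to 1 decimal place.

In east/north components (m/s): traveller relative to river boat = (1.500, 0.000); river boat relative to water = (3.308, 2.231); water relative to ground = (-0.600, 0.000).
Sum = (4.208, 2.231) m/s.
Speed = |(4.208, 2.231)| = 4.763 m/s.

4.8 m/s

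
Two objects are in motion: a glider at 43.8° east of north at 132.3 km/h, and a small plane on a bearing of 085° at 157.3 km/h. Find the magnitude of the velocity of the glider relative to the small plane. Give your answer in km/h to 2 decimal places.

104.55 km/h

Taking east as x and north as y: glider velocity = (91.571, 95.489) km/h; small plane velocity = (156.701, 13.710) km/h.
Velocity of glider relative to small plane = (91.571, 95.489) − (156.701, 13.710) = (-65.131, 81.779) km/h.
Magnitude = |(-65.131, 81.779)| = 104.546 km/h.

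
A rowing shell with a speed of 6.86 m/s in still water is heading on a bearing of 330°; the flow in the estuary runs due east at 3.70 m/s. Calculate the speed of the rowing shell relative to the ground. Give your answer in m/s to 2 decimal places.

Taking east as x and north as y: velocity relative to the water = (-3.430, 5.941) m/s; the water relative to ground = (3.700, 0.000) m/s.
Velocity relative to ground = (-3.430, 5.941) + (3.700, 0.000) = (0.270, 5.941) m/s.
Speed = |(0.270, 5.941)| = 5.947 m/s.

5.95 m/s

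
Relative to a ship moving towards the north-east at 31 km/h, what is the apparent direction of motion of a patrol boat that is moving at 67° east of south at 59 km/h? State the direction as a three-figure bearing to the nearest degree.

Taking east as x and north as y: patrol boat velocity = (54.310, -23.053) km/h; ship velocity = (21.920, 21.920) km/h.
Velocity of patrol boat relative to ship = (54.310, -23.053) − (21.920, 21.920) = (32.389, -44.973) km/h.
Bearing = atan2(32.39, -44.97) = 144.24° clockwise from north.

144°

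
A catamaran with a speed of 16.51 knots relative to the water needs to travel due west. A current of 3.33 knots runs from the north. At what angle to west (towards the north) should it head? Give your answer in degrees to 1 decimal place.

11.6°

The current pushes perpendicular to the desired track; the heading must have a component into the current equal to 3.33 knots: 16.51 sin θ = 3.33.
sin θ = 0.2017, so θ = 11.636°.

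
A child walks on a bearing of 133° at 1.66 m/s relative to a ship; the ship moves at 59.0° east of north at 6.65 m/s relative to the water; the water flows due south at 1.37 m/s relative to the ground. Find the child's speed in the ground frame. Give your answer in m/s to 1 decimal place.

In east/north components (m/s): child relative to ship = (1.214, -1.132); ship relative to water = (5.700, 3.425); water relative to ground = (0.000, -1.370).
Sum = (6.914, 0.923) m/s.
Speed = |(6.914, 0.923)| = 6.976 m/s.

7.0 m/s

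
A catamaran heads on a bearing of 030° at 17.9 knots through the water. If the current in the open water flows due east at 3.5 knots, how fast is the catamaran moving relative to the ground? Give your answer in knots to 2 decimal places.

Taking east as x and north as y: velocity relative to the water = (8.950, 15.502) knots; the water relative to ground = (3.500, 0.000) knots.
Velocity relative to ground = (8.950, 15.502) + (3.500, 0.000) = (12.450, 15.502) knots.
Speed = |(12.450, 15.502)| = 19.882 knots.

19.88 knots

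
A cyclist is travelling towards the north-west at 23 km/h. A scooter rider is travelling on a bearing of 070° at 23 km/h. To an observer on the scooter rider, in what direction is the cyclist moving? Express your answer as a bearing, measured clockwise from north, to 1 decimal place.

Taking east as x and north as y: cyclist velocity = (-16.263, 16.263) km/h; scooter rider velocity = (21.613, 7.866) km/h.
Velocity of cyclist relative to scooter rider = (-16.263, 16.263) − (21.613, 7.866) = (-37.876, 8.397) km/h.
Bearing = atan2(-37.88, 8.40) = 282.50° clockwise from north.

282.5°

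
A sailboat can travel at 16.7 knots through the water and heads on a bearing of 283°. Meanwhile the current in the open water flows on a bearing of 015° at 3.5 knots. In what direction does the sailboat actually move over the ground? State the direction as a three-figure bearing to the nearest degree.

Taking east as x and north as y: velocity relative to the water = (-16.272, 3.757) knots; the water relative to ground = (0.906, 3.381) knots.
Velocity relative to ground = (-16.272, 3.757) + (0.906, 3.381) = (-15.366, 7.137) knots.
Bearing = atan2(-15.37, 7.14) = 294.91° clockwise from north.

295°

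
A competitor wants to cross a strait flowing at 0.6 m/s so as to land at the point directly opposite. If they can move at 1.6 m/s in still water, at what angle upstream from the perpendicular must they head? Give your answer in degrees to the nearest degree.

To cancel the current, the upstream component of the competitor's velocity must equal the flow: 1.6 sin θ = 0.6.
sin θ = 0.6 / 1.6 = 0.3750.
θ = arcsin(0.3750) = 22.024°.

22°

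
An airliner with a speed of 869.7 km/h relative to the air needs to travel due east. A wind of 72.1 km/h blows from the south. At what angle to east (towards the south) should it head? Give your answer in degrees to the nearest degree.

The wind pushes perpendicular to the desired track; the heading must have a component into the wind equal to 72.1 km/h: 869.7 sin θ = 72.1.
sin θ = 0.0829, so θ = 4.755°.

5°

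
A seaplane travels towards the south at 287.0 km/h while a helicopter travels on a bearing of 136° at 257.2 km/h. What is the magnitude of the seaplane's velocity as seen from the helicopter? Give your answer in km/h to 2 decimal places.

205.72 km/h

Taking east as x and north as y: seaplane velocity = (0.000, -287.000) km/h; helicopter velocity = (178.666, -185.014) km/h.
Velocity of seaplane relative to helicopter = (0.000, -287.000) − (178.666, -185.014) = (-178.666, -101.986) km/h.
Magnitude = |(-178.666, -101.986)| = 205.725 km/h.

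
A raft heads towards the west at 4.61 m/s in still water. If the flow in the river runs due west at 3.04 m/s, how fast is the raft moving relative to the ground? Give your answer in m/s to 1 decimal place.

7.7 m/s

Taking east as x and north as y: velocity relative to the water = (-4.610, 0.000) m/s; the water relative to ground = (-3.040, 0.000) m/s.
Velocity relative to ground = (-4.610, 0.000) + (-3.040, 0.000) = (-7.650, 0.000) m/s.
Speed = |(-7.650, 0.000)| = 7.650 m/s.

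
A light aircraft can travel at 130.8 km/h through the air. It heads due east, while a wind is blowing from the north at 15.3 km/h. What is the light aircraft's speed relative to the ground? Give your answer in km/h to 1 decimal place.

131.7 km/h

Taking east as x and north as y: velocity relative to the air = (130.800, 0.000) km/h; the air relative to ground = (0.000, -15.300) km/h.
Velocity relative to ground = (130.800, 0.000) + (0.000, -15.300) = (130.800, -15.300) km/h.
Speed = |(130.800, -15.300)| = 131.692 km/h.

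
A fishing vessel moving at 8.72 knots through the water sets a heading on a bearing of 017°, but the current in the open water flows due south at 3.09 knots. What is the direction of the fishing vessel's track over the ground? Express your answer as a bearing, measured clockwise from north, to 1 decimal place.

Taking east as x and north as y: velocity relative to the water = (2.549, 8.339) knots; the water relative to ground = (0.000, -3.090) knots.
Velocity relative to ground = (2.549, 8.339) + (0.000, -3.090) = (2.549, 5.249) knots.
Bearing = atan2(2.55, 5.25) = 25.91° clockwise from north.

025.9°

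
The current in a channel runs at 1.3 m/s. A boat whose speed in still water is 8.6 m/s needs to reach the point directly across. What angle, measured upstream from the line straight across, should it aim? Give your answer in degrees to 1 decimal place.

8.7°

To cancel the current, the upstream component of the boat's velocity must equal the flow: 8.6 sin θ = 1.3.
sin θ = 1.3 / 8.6 = 0.1512.
θ = arcsin(0.1512) = 8.694°.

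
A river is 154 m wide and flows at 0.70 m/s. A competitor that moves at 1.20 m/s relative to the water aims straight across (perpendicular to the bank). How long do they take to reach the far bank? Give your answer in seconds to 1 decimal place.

The component of the competitor's velocity perpendicular to the bank is 1.20 m/s.
Only the cross-stream component determines the crossing time; the current contributes nothing perpendicular to the bank.
Time = 154 / 1.200 = 128.333 s.

128.3 s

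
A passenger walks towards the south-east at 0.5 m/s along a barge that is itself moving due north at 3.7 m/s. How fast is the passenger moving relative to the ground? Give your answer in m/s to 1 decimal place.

Taking east as x and north as y: barge velocity = (0.000, 3.700) m/s; passenger velocity relative to barge = (0.354, -0.354) m/s.
Velocity relative to ground = (0.000, 3.700) + (0.354, -0.354) = (0.354, 3.346) m/s.
Speed = |(0.354, 3.346)| = 3.365 m/s.

3.4 m/s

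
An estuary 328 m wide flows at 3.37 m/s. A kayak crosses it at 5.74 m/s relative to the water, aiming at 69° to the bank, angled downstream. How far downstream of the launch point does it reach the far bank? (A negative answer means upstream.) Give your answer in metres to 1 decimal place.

Perpendicular speed = 5.359 m/s; crossing time = 328 / 5.359 = 61.208 s.
Net downstream speed = 5.427 m/s.
Drift = 5.427 × 61.208 = 332.179 m (downstream).

332.2 m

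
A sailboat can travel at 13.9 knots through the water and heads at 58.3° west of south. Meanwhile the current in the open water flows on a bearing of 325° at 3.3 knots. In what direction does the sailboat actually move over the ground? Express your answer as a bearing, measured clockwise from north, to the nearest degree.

251°

Taking east as x and north as y: velocity relative to the water = (-11.826, -7.304) knots; the water relative to ground = (-1.893, 2.703) knots.
Velocity relative to ground = (-11.826, -7.304) + (-1.893, 2.703) = (-13.719, -4.601) knots.
Bearing = atan2(-13.72, -4.60) = 251.46° clockwise from north.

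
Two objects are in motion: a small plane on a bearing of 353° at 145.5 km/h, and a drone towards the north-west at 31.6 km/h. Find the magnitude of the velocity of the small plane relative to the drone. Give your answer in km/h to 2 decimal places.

122.16 km/h

Taking east as x and north as y: small plane velocity = (-17.732, 144.415) km/h; drone velocity = (-22.345, 22.345) km/h.
Velocity of small plane relative to drone = (-17.732, 144.415) − (-22.345, 22.345) = (4.613, 122.071) km/h.
Magnitude = |(4.613, 122.071)| = 122.158 km/h.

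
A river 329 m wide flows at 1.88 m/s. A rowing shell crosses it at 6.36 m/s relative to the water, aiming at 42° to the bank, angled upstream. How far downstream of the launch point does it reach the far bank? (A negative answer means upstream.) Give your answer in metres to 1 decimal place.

Perpendicular speed = 4.256 m/s; crossing time = 329 / 4.256 = 77.309 s.
Net downstream speed = -2.846 m/s.
Drift = -2.846 × 77.309 = -220.051 m (upstream).

-220.1 m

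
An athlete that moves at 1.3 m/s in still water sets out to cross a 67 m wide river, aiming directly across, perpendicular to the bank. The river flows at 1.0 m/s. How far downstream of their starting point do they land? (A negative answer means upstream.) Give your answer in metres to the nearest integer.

Perpendicular speed = 1.300 m/s; crossing time = 67 / 1.300 = 51.538 s.
Net downstream speed = 1.000 m/s.
Drift = 1.000 × 51.538 = 51.538 m (downstream).

52 m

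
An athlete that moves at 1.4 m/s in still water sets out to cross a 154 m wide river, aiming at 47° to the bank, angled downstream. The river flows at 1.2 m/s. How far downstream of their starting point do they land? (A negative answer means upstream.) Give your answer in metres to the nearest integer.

324 m

Perpendicular speed = 1.024 m/s; crossing time = 154 / 1.024 = 150.406 s.
Net downstream speed = 2.155 m/s.
Drift = 2.155 × 150.406 = 324.095 m (downstream).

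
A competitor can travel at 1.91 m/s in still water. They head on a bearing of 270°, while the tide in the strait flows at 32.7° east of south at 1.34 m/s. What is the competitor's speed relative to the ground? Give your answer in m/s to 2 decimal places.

Taking east as x and north as y: velocity relative to the water = (-1.910, 0.000) m/s; the water relative to ground = (0.724, -1.128) m/s.
Velocity relative to ground = (-1.910, 0.000) + (0.724, -1.128) = (-1.186, -1.128) m/s.
Speed = |(-1.186, -1.128)| = 1.637 m/s.

1.64 m/s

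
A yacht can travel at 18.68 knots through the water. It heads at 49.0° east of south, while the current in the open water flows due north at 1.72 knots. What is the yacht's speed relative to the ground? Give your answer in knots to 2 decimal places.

Taking east as x and north as y: velocity relative to the water = (14.098, -12.255) knots; the water relative to ground = (0.000, 1.720) knots.
Velocity relative to ground = (14.098, -12.255) + (0.000, 1.720) = (14.098, -10.535) knots.
Speed = |(14.098, -10.535)| = 17.600 knots.

17.60 knots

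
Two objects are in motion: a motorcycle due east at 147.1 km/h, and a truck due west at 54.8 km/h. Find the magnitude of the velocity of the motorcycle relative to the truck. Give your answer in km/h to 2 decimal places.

201.90 km/h

Taking east as x and north as y: motorcycle velocity = (147.100, 0.000) km/h; truck velocity = (-54.800, 0.000) km/h.
Velocity of motorcycle relative to truck = (147.100, 0.000) − (-54.800, 0.000) = (201.900, 0.000) km/h.
Magnitude = |(201.900, 0.000)| = 201.900 km/h.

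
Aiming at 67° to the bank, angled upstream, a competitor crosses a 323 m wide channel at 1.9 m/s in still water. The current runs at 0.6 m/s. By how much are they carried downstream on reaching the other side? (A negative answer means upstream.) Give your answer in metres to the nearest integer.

-26 m

Perpendicular speed = 1.749 m/s; crossing time = 323 / 1.749 = 184.681 s.
Net downstream speed = -0.142 m/s.
Drift = -0.142 × 184.681 = -26.297 m (upstream).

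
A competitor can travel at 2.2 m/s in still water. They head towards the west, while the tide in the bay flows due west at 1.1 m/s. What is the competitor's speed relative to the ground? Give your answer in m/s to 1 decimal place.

Taking east as x and north as y: velocity relative to the water = (-2.200, 0.000) m/s; the water relative to ground = (-1.100, 0.000) m/s.
Velocity relative to ground = (-2.200, 0.000) + (-1.100, 0.000) = (-3.300, 0.000) m/s.
Speed = |(-3.300, 0.000)| = 3.300 m/s.

3.3 m/s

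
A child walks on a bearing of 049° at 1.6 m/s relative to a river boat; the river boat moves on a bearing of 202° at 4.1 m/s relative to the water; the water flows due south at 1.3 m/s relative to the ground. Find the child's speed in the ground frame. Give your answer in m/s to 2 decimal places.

4.07 m/s

In east/north components (m/s): child relative to river boat = (1.208, 1.050); river boat relative to water = (-1.536, -3.801); water relative to ground = (0.000, -1.300).
Sum = (-0.328, -4.052) m/s.
Speed = |(-0.328, -4.052)| = 4.065 m/s.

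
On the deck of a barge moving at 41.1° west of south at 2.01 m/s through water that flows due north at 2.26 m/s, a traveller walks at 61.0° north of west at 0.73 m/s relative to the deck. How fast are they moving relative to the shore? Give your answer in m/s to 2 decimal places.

2.17 m/s

In east/north components (m/s): traveller relative to barge = (-0.354, 0.638); barge relative to water = (-1.321, -1.515); water relative to ground = (0.000, 2.260).
Sum = (-1.675, 1.384) m/s.
Speed = |(-1.675, 1.384)| = 2.173 m/s.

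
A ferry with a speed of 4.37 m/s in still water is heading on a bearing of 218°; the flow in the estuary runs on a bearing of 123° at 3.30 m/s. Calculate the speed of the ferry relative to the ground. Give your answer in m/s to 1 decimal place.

Taking east as x and north as y: velocity relative to the water = (-2.690, -3.444) m/s; the water relative to ground = (2.768, -1.797) m/s.
Velocity relative to ground = (-2.690, -3.444) + (2.768, -1.797) = (0.077, -5.241) m/s.
Speed = |(0.077, -5.241)| = 5.241 m/s.

5.2 m/s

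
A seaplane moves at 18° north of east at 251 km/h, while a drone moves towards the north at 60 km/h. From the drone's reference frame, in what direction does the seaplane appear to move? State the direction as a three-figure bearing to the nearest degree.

086°

Taking east as x and north as y: seaplane velocity = (238.715, 77.563) km/h; drone velocity = (0.000, 60.000) km/h.
Velocity of seaplane relative to drone = (238.715, 77.563) − (0.000, 60.000) = (238.715, 17.563) km/h.
Bearing = atan2(238.72, 17.56) = 85.79° clockwise from north.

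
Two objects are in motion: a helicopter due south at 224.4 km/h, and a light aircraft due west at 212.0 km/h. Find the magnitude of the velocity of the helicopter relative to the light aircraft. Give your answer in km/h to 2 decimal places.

308.71 km/h

Taking east as x and north as y: helicopter velocity = (0.000, -224.400) km/h; light aircraft velocity = (-212.000, 0.000) km/h.
Velocity of helicopter relative to light aircraft = (0.000, -224.400) − (-212.000, 0.000) = (212.000, -224.400) km/h.
Magnitude = |(212.000, -224.400)| = 308.706 km/h.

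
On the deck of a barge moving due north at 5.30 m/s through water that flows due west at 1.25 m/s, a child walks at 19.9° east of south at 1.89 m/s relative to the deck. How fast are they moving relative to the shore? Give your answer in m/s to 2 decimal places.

3.57 m/s

In east/north components (m/s): child relative to barge = (0.643, -1.777); barge relative to water = (0.000, 5.300); water relative to ground = (-1.250, 0.000).
Sum = (-0.607, 3.523) m/s.
Speed = |(-0.607, 3.523)| = 3.575 m/s.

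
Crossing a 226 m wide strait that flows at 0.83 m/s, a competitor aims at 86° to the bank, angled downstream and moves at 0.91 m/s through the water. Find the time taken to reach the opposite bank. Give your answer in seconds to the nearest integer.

249 s

The component of the competitor's velocity perpendicular to the bank is 0.91 × sin 86° = 0.908 m/s.
Only the cross-stream component determines the crossing time; the current contributes nothing perpendicular to the bank.
Time = 226 / 0.908 = 248.958 s.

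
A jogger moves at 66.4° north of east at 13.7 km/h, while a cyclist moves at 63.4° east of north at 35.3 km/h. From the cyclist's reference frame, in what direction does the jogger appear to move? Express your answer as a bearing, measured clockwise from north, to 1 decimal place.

Taking east as x and north as y: jogger velocity = (5.485, 12.554) km/h; cyclist velocity = (31.564, 15.806) km/h.
Velocity of jogger relative to cyclist = (5.485, 12.554) − (31.564, 15.806) = (-26.079, -3.252) km/h.
Bearing = atan2(-26.08, -3.25) = 262.89° clockwise from north.

262.9°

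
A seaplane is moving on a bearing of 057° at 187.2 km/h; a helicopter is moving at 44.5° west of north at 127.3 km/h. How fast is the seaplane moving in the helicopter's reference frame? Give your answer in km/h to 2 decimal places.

246.48 km/h

Taking east as x and north as y: seaplane velocity = (156.999, 101.956) km/h; helicopter velocity = (-89.226, 90.797) km/h.
Velocity of seaplane relative to helicopter = (156.999, 101.956) − (-89.226, 90.797) = (246.225, 11.160) km/h.
Magnitude = |(246.225, 11.160)| = 246.478 km/h.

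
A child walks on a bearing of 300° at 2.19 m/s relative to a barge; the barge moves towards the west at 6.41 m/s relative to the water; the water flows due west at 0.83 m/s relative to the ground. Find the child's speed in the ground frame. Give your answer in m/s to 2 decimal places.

9.20 m/s

In east/north components (m/s): child relative to barge = (-1.897, 1.095); barge relative to water = (-6.410, 0.000); water relative to ground = (-0.830, 0.000).
Sum = (-9.137, 1.095) m/s.
Speed = |(-9.137, 1.095)| = 9.202 m/s.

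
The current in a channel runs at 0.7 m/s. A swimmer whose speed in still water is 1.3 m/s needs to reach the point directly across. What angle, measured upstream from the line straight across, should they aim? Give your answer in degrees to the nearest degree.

To cancel the current, the upstream component of the swimmer's velocity must equal the flow: 1.3 sin θ = 0.7.
sin θ = 0.7 / 1.3 = 0.5385.
θ = arcsin(0.5385) = 32.579°.

33°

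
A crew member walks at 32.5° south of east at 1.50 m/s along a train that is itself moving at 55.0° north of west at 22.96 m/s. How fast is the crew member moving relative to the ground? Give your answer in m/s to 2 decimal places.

21.58 m/s

Taking east as x and north as y: train velocity = (-13.169, 18.808) m/s; crew member velocity relative to train = (1.265, -0.806) m/s.
Velocity relative to ground = (-13.169, 18.808) + (1.265, -0.806) = (-11.904, 18.002) m/s.
Speed = |(-11.904, 18.002)| = 21.582 m/s.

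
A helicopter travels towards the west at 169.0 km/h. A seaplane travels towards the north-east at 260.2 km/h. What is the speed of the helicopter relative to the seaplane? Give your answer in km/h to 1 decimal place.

398.1 km/h

Taking east as x and north as y: helicopter velocity = (-169.000, 0.000) km/h; seaplane velocity = (183.989, 183.989) km/h.
Velocity of helicopter relative to seaplane = (-169.000, 0.000) − (183.989, 183.989) = (-352.989, -183.989) km/h.
Magnitude = |(-352.989, -183.989)| = 398.062 km/h.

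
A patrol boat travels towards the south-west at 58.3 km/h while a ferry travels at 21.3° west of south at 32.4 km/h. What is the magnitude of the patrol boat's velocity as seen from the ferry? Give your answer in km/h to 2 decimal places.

Taking east as x and north as y: patrol boat velocity = (-41.224, -41.224) km/h; ferry velocity = (-11.769, -30.187) km/h.
Velocity of patrol boat relative to ferry = (-41.224, -41.224) − (-11.769, -30.187) = (-29.455, -11.038) km/h.
Magnitude = |(-29.455, -11.038)| = 31.455 km/h.

31.46 km/h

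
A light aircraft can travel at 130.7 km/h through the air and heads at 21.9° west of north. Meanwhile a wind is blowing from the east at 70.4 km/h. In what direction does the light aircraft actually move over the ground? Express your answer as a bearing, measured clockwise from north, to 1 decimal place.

Taking east as x and north as y: velocity relative to the air = (-48.750, 121.268) km/h; the air relative to ground = (-70.400, 0.000) km/h.
Velocity relative to ground = (-48.750, 121.268) + (-70.400, 0.000) = (-119.150, 121.268) km/h.
Bearing = atan2(-119.15, 121.27) = 315.50° clockwise from north.

315.5°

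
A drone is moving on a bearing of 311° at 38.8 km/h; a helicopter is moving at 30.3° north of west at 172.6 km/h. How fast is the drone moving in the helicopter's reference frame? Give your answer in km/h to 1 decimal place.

134.7 km/h

Taking east as x and north as y: drone velocity = (-29.283, 25.455) km/h; helicopter velocity = (-149.022, 87.081) km/h.
Velocity of drone relative to helicopter = (-29.283, 25.455) − (-149.022, 87.081) = (119.739, -61.626) km/h.
Magnitude = |(119.739, -61.626)| = 134.667 km/h.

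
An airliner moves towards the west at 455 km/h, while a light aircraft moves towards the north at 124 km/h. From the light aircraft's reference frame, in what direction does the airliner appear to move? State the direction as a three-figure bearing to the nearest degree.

Taking east as x and north as y: airliner velocity = (-455.000, 0.000) km/h; light aircraft velocity = (0.000, 124.000) km/h.
Velocity of airliner relative to light aircraft = (-455.000, 0.000) − (0.000, 124.000) = (-455.000, -124.000) km/h.
Bearing = atan2(-455.00, -124.00) = 254.76° clockwise from north.

255°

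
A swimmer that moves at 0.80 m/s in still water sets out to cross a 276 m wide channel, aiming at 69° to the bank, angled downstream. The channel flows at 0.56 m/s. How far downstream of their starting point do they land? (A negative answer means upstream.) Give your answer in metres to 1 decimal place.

Perpendicular speed = 0.747 m/s; crossing time = 276 / 0.747 = 369.545 s.
Net downstream speed = 0.847 m/s.
Drift = 0.847 × 369.545 = 312.892 m (downstream).

312.9 m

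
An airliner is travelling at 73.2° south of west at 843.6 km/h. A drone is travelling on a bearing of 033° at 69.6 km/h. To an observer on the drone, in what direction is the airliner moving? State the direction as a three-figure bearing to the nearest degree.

Taking east as x and north as y: airliner velocity = (-243.827, -807.595) km/h; drone velocity = (37.907, 58.371) km/h.
Velocity of airliner relative to drone = (-243.827, -807.595) − (37.907, 58.371) = (-281.734, -865.966) km/h.
Bearing = atan2(-281.73, -865.97) = 198.02° clockwise from north.

198°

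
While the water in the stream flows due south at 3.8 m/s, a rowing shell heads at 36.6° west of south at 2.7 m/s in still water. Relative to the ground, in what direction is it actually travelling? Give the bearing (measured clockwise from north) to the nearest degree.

Taking east as x and north as y: velocity relative to the water = (-1.610, -2.168) m/s; the water relative to ground = (0.000, -3.800) m/s.
Velocity relative to ground = (-1.610, -2.168) + (0.000, -3.800) = (-1.610, -5.968) m/s.
Bearing = atan2(-1.61, -5.97) = 195.10° clockwise from north.

195°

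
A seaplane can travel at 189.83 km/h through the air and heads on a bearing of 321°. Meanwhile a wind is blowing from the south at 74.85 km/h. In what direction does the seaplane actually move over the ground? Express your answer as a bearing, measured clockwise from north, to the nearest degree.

Taking east as x and north as y: velocity relative to the air = (-119.464, 147.526) km/h; the air relative to ground = (0.000, 74.850) km/h.
Velocity relative to ground = (-119.464, 147.526) + (0.000, 74.850) = (-119.464, 222.376) km/h.
Bearing = atan2(-119.46, 222.38) = 331.75° clockwise from north.

332°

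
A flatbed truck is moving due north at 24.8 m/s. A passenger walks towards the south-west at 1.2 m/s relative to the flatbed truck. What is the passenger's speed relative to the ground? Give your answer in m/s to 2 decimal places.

Taking east as x and north as y: flatbed truck velocity = (0.000, 24.800) m/s; passenger velocity relative to flatbed truck = (-0.849, -0.849) m/s.
Velocity relative to ground = (0.000, 24.800) + (-0.849, -0.849) = (-0.849, 23.951) m/s.
Speed = |(-0.849, 23.951)| = 23.966 m/s.

23.97 m/s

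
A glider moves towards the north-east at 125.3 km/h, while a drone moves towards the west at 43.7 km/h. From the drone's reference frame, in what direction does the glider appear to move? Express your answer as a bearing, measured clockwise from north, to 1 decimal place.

056.2°

Taking east as x and north as y: glider velocity = (88.600, 88.600) km/h; drone velocity = (-43.700, 0.000) km/h.
Velocity of glider relative to drone = (88.600, 88.600) − (-43.700, 0.000) = (132.300, 88.600) km/h.
Bearing = atan2(132.30, 88.60) = 56.19° clockwise from north.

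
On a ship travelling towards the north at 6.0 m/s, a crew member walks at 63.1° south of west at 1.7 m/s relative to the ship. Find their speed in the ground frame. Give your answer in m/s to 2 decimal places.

Taking east as x and north as y: ship velocity = (0.000, 6.000) m/s; crew member velocity relative to ship = (-0.769, -1.516) m/s.
Velocity relative to ground = (0.000, 6.000) + (-0.769, -1.516) = (-0.769, 4.484) m/s.
Speed = |(-0.769, 4.484)| = 4.549 m/s.

4.55 m/s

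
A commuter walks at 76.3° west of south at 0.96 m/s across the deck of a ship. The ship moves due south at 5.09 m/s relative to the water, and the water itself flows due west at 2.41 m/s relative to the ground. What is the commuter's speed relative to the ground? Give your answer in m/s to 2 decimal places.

6.28 m/s

In east/north components (m/s): commuter relative to ship = (-0.933, -0.227); ship relative to water = (0.000, -5.090); water relative to ground = (-2.410, 0.000).
Sum = (-3.343, -5.317) m/s.
Speed = |(-3.343, -5.317)| = 6.281 m/s.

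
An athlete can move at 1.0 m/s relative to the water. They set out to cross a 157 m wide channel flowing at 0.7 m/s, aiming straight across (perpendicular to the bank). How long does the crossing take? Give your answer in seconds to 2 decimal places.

The component of the athlete's velocity perpendicular to the bank is 1.0 m/s.
The flow acts along the bank and has no component across it.
Time = 157 / 1.000 = 157.000 s.

157.00 s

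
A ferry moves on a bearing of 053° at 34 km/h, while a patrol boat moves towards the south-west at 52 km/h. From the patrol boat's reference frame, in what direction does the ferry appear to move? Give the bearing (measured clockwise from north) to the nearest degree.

Taking east as x and north as y: ferry velocity = (27.154, 20.462) km/h; patrol boat velocity = (-36.770, -36.770) km/h.
Velocity of ferry relative to patrol boat = (27.154, 20.462) − (-36.770, -36.770) = (63.923, 57.231) km/h.
Bearing = atan2(63.92, 57.23) = 48.16° clockwise from north.

048°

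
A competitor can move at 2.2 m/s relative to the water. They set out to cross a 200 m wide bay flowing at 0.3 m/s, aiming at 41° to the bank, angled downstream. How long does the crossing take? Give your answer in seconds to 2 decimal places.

138.57 s

The component of the competitor's velocity perpendicular to the bank is 2.2 × sin 41° = 1.443 m/s.
The flow acts along the bank and has no component across it.
Time = 200 / 1.443 = 138.568 s.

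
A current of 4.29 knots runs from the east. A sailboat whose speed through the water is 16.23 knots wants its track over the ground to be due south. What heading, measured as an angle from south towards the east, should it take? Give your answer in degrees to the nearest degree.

15°

The current pushes perpendicular to the desired track; the heading must have a component into the current equal to 4.29 knots: 16.23 sin θ = 4.29.
sin θ = 0.2643, so θ = 15.327°.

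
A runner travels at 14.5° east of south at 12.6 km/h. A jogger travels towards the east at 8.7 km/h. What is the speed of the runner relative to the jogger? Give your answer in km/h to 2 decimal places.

13.40 km/h

Taking east as x and north as y: runner velocity = (3.155, -12.199) km/h; jogger velocity = (8.700, 0.000) km/h.
Velocity of runner relative to jogger = (3.155, -12.199) − (8.700, 0.000) = (-5.545, -12.199) km/h.
Magnitude = |(-5.545, -12.199)| = 13.400 km/h.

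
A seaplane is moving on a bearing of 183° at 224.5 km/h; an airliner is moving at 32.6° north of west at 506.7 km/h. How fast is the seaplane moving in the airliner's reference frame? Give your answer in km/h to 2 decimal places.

Taking east as x and north as y: seaplane velocity = (-11.749, -224.192) km/h; airliner velocity = (-426.871, 272.995) km/h.
Velocity of seaplane relative to airliner = (-11.749, -224.192) − (-426.871, 272.995) = (415.121, -497.187) km/h.
Magnitude = |(415.121, -497.187)| = 647.704 km/h.

647.70 km/h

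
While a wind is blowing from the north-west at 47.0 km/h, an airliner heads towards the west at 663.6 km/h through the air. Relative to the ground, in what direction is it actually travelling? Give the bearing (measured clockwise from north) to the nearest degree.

Taking east as x and north as y: velocity relative to the air = (-663.600, 0.000) km/h; the air relative to ground = (33.234, -33.234) km/h.
Velocity relative to ground = (-663.600, 0.000) + (33.234, -33.234) = (-630.366, -33.234) km/h.
Bearing = atan2(-630.37, -33.23) = 266.98° clockwise from north.

267°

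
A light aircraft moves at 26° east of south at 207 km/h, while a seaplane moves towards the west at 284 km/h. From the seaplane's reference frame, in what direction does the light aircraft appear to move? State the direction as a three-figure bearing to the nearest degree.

Taking east as x and north as y: light aircraft velocity = (90.743, -186.050) km/h; seaplane velocity = (-284.000, 0.000) km/h.
Velocity of light aircraft relative to seaplane = (90.743, -186.050) − (-284.000, 0.000) = (374.743, -186.050) km/h.
Bearing = atan2(374.74, -186.05) = 116.40° clockwise from north.

116°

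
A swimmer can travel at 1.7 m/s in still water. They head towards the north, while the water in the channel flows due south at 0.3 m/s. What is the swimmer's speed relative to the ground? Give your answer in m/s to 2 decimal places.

Taking east as x and north as y: velocity relative to the water = (0.000, 1.700) m/s; the water relative to ground = (0.000, -0.300) m/s.
Velocity relative to ground = (0.000, 1.700) + (0.000, -0.300) = (0.000, 1.400) m/s.
Speed = |(0.000, 1.400)| = 1.400 m/s.

1.40 m/s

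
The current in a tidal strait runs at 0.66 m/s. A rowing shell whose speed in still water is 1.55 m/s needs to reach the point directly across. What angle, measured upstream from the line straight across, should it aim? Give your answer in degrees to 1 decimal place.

To cancel the current, the upstream component of the rowing shell's velocity must equal the flow: 1.55 sin θ = 0.66.
sin θ = 0.66 / 1.55 = 0.4258.
θ = arcsin(0.4258) = 25.202°.

25.2°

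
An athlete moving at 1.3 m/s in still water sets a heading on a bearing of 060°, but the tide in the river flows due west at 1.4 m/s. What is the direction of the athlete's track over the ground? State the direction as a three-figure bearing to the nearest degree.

Taking east as x and north as y: velocity relative to the water = (1.126, 0.650) m/s; the water relative to ground = (-1.400, 0.000) m/s.
Velocity relative to ground = (1.126, 0.650) + (-1.400, 0.000) = (-0.274, 0.650) m/s.
Bearing = atan2(-0.27, 0.65) = 337.13° clockwise from north.

337°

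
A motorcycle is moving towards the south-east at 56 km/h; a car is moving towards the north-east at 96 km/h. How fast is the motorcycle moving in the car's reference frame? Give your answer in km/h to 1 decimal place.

111.1 km/h

Taking east as x and north as y: motorcycle velocity = (39.598, -39.598) km/h; car velocity = (67.882, 67.882) km/h.
Velocity of motorcycle relative to car = (39.598, -39.598) − (67.882, 67.882) = (-28.284, -107.480) km/h.
Magnitude = |(-28.284, -107.480)| = 111.140 km/h.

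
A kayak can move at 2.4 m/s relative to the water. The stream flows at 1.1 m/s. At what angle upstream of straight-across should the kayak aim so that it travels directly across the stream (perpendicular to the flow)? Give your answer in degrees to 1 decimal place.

27.3°

To cancel the current, the upstream component of the kayak's velocity must equal the flow: 2.4 sin θ = 1.1.
sin θ = 1.1 / 2.4 = 0.4583.
θ = arcsin(0.4583) = 27.280°.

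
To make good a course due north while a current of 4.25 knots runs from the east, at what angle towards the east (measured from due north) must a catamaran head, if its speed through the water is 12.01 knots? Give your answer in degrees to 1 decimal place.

The current pushes perpendicular to the desired track; the heading must have a component into the current equal to 4.25 knots: 12.01 sin θ = 4.25.
sin θ = 0.3539, so θ = 20.724°.

20.7°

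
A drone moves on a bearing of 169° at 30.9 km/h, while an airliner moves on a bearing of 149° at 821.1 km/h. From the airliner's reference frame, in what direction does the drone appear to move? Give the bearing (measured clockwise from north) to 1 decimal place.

328.2°

Taking east as x and north as y: drone velocity = (5.896, -30.332) km/h; airliner velocity = (422.898, -703.820) km/h.
Velocity of drone relative to airliner = (5.896, -30.332) − (422.898, -703.820) = (-417.002, 673.488) km/h.
Bearing = atan2(-417.00, 673.49) = 328.24° clockwise from north.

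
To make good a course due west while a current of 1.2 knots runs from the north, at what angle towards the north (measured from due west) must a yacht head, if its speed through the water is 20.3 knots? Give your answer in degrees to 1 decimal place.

3.4°

The current pushes perpendicular to the desired track; the heading must have a component into the current equal to 1.2 knots: 20.3 sin θ = 1.2.
sin θ = 0.0591, so θ = 3.389°.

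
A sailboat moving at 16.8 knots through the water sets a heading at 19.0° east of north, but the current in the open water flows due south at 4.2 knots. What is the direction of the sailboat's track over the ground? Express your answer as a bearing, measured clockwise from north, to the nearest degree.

Taking east as x and north as y: velocity relative to the water = (5.470, 15.885) knots; the water relative to ground = (0.000, -4.200) knots.
Velocity relative to ground = (5.470, 15.885) + (0.000, -4.200) = (5.470, 11.685) knots.
Bearing = atan2(5.47, 11.68) = 25.08° clockwise from north.

025°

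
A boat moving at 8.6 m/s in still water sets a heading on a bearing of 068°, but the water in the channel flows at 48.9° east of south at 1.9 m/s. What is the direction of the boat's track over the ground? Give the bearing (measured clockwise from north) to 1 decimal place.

Taking east as x and north as y: velocity relative to the water = (7.974, 3.222) m/s; the water relative to ground = (1.432, -1.249) m/s.
Velocity relative to ground = (7.974, 3.222) + (1.432, -1.249) = (9.406, 1.973) m/s.
Bearing = atan2(9.41, 1.97) = 78.16° clockwise from north.

078.2°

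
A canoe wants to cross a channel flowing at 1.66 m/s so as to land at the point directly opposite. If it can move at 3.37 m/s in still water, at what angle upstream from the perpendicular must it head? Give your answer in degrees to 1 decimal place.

To cancel the current, the upstream component of the canoe's velocity must equal the flow: 3.37 sin θ = 1.66.
sin θ = 1.66 / 3.37 = 0.4926.
θ = arcsin(0.4926) = 29.510°.

29.5°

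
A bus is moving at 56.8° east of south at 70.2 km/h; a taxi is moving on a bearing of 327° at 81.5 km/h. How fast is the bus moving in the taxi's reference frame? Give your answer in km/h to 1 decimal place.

Taking east as x and north as y: bus velocity = (58.741, -38.439) km/h; taxi velocity = (-44.388, 68.352) km/h.
Velocity of bus relative to taxi = (58.741, -38.439) − (-44.388, 68.352) = (103.129, -106.791) km/h.
Magnitude = |(103.129, -106.791)| = 148.458 km/h.

148.5 km/h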